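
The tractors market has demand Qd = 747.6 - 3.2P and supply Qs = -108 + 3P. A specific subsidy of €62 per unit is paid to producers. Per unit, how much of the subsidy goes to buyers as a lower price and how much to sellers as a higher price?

Pre-subsidy: 747.6 - 3.2P = -108 + 3P gives P* = 138, Q* = 306.
With the subsidy, sellers receive Ps = Pb + 62 for each unit, where Pb is the price buyers pay.
Supply in terms of Pb becomes Qs = -108 + 3(Pb + 62) = 78 + 3Pb. Setting this equal to demand: 747.6 - 3.2Pb = 78 + 3Pb, so Pb = 108.
Sellers receive Ps = 108 + 62 = 170; Q' = 747.6 − 3.2·108 = 402.
Buyers' price falls by P* − Pb = 138 − 108 = 30; sellers' price rises by Ps − P* = 170 − 138 = 32.

Buyers gain €30 per unit; sellers gain €32 per unit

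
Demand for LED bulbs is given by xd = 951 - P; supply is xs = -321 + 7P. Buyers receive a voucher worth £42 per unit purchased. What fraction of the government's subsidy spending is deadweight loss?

Pre-subsidy: 951 - P = -321 + 7P gives P* = 159, x* = 792.
With the rebate, buyers effectively pay Pb = Ps − 42, where Ps is the price sellers receive.
Demand in terms of Ps becomes xd = 951 − 1(Ps − 42) = 993 - Ps. Setting this equal to supply: 993 - Ps = -321 + 7Ps, so Ps = 164.25.
Buyers pay Pb = 164.25 − 42 = 122.25; x' = -321 + 7·164.25 = 828.75.
ΔCS = ½(792 + 828.75)(159 − 122.25) = 29781.28125; ΔPS = ½(792 + 828.75)(164.25 − 159) = 4254.46875.
Government spending = 42 × 828.75 = 34807.5.
DWL = ½ × 42 × (828.75 − 792) = 771.75; fraction = 771.75 / 34807.5 = 49/2210.

DWL / government spending = 49/2210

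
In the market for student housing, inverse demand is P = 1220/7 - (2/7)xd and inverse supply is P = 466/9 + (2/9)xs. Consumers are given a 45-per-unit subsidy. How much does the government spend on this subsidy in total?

Government cost = 14840.15625

Pre-subsidy: 1220/7 - (2/7)x = 466/9 + (2/9)x gives x* = 241.1875 and P* = 105.375.
With the rebate, buyers effectively pay Pb = Ps − 45, where Ps is the price sellers receive.
On the curves, Pb = 1220/7 - (2/7)x and Ps = 466/9 + (2/9)x; the wedge Ps − Pb = 45 gives 466/9 + (2/9)x − (1220/7 - (2/7)x) = 45, so x' = 329.78125.
Then Pb = 1220/7 − (2/7)·329.78125 = 80.0625 and Ps = 466/9 + (2/9)·329.78125 = 125.0625.
Government outlay = subsidy × quantity = 45 × 329.78125 = 14840.15625.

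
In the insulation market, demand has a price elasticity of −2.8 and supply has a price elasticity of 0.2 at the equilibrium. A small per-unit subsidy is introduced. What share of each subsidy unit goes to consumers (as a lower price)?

For a small subsidy around the equilibrium, the benefit split depends on the relative slopes, which at a point are proportional to the elasticities.
Buyer share = εs/(εs + |εd|) = 0.2/(0.2 + 2.8) = 1/15; seller share = |εd|/(εs + |εd|) = 14/15.

Consumer share = 1/15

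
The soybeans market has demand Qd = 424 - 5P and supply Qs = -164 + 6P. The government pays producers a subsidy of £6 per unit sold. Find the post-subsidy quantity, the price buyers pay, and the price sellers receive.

Pre-subsidy: 424 - 5P = -164 + 6P gives P* = 588/11, Q* = 1724/11.
With the subsidy, sellers receive Ps = Pb + 6 for each unit, where Pb is the price buyers pay.
Supply in terms of Pb becomes Qs = -164 + 6(Pb + 6) = -128 + 6Pb. Setting this equal to demand: 424 - 5Pb = -128 + 6Pb, so Pb = 552/11.
Sellers receive Ps = 552/11 + 6 = 618/11; Q' = 424 − 5·(552/11) = 1904/11.

Q' = 1904/11; buyers pay 552/11; sellers receive 618/11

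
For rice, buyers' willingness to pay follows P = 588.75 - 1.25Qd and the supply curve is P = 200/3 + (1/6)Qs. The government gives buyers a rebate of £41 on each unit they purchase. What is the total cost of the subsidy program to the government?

Pre-subsidy: 588.75 - 1.25Q = 200/3 + (1/6)Q gives Q* = 6265/17 and P* = 4355/34.
With the rebate, buyers effectively pay Pb = Ps − 41, where Ps is the price sellers receive.
On the curves, Pb = 588.75 - 1.25Q and Ps = 200/3 + (1/6)Q; the wedge Ps − Pb = 41 gives 200/3 + (1/6)Q − (588.75 - 1.25Q) = 41, so Q' = 6757/17.
Then Pb = 588.75 − 1.25·(6757/17) = 3125/34 and Ps = 200/3 + (1/6)·(6757/17) = 4519/34.
Government outlay = subsidy × quantity = 41 × 6757/17 = 277037/17.

Government cost = 277037/17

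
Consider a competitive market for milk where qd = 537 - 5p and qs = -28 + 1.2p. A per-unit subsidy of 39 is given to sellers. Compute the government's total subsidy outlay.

Government cost = 143988/31

Pre-subsidy: 537 - 5p = -28 + 1.2p gives p* = 2825/31, q* = 2522/31.
With the subsidy, sellers receive ps = pb + 39 for each unit, where pb is the price buyers pay.
Supply in terms of pb becomes qs = -28 + 1.2(pb + 39) = 18.8 + 1.2pb. Setting this equal to demand: 537 - 5pb = 18.8 + 1.2pb, so pb = 2591/31.
Sellers receive ps = 2591/31 + 39 = 3800/31; q' = 537 − 5·(2591/31) = 3692/31.
Government outlay = subsidy × quantity = 39 × 3692/31 = 143988/31.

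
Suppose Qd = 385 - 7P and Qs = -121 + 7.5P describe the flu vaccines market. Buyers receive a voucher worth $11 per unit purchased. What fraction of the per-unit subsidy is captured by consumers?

Pre-subsidy: 385 - 7P = -121 + 7.5P gives P* = 1012/29, Q* = 4081/29.
With the rebate, buyers effectively pay Pb = Ps − 11, where Ps is the price sellers receive.
Demand in terms of Ps becomes Qd = 385 − 7(Ps − 11) = 462 - 7Ps. Setting this equal to supply: 462 - 7Ps = -121 + 7.5Ps, so Ps = 1166/29.
Buyers pay Pb = 1166/29 − 11 = 847/29; Q' = -121 + 7.5·(1166/29) = 5236/29.
Buyers' price falls by P* − Pb = 1012/29 − 847/29 = 165/29; sellers' price rises by Ps − P* = 1166/29 − 1012/29 = 154/29.
So consumers capture (165/29)/11 = 15/29 of each unit of subsidy.

Consumer share = 15/29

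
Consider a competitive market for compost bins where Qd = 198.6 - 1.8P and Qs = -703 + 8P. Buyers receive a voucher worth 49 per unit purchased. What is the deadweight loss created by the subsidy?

Pre-subsidy: 198.6 - 1.8P = -703 + 8P gives P* = 92, Q* = 33.
With the rebate, buyers effectively pay Pb = Ps − 49, where Ps is the price sellers receive.
Demand in terms of Ps becomes Qd = 198.6 − 1.8(Ps − 49) = 286.8 - 1.8Ps. Setting this equal to supply: 286.8 - 1.8Ps = -703 + 8Ps, so Ps = 101.
Buyers pay Pb = 101 − 49 = 52; Q' = -703 + 8·101 = 105.
The subsidy expands output by 105 − 33 = 72 past the efficient level; on those units the gap between marginal cost and willingness to pay runs from 0 up to 49.
DWL = ½ × 49 × 72 = 1764.

Deadweight loss = 1764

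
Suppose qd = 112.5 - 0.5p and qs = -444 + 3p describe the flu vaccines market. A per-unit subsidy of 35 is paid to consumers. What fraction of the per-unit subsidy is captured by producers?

Producer share = 1/7

Pre-subsidy: 112.5 - 0.5p = -444 + 3p gives p* = 159, q* = 33.
With the rebate, buyers effectively pay pb = ps − 35, where ps is the price sellers receive.
Demand in terms of ps becomes qd = 112.5 − 0.5(ps − 35) = 130 - 0.5ps. Setting this equal to supply: 130 - 0.5ps = -444 + 3ps, so ps = 164.
Buyers pay pb = 164 − 35 = 129; q' = -444 + 3·164 = 48.
Buyers' price falls by p* − pb = 159 − 129 = 30; sellers' price rises by ps − p* = 164 − 159 = 5.
So producers capture 5/35 = 1/7 of each unit of subsidy.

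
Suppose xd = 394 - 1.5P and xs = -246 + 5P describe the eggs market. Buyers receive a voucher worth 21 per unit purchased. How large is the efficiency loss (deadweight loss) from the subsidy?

Deadweight loss = 6615/26

Pre-subsidy: 394 - 1.5P = -246 + 5P gives P* = 1280/13, x* = 3202/13.
With the rebate, buyers effectively pay Pb = Ps − 21, where Ps is the price sellers receive.
Demand in terms of Ps becomes xd = 394 − 1.5(Ps − 21) = 425.5 - 1.5Ps. Setting this equal to supply: 425.5 - 1.5Ps = -246 + 5Ps, so Ps = 1343/13.
Buyers pay Pb = 1343/13 − 21 = 1070/13; x' = -246 + 5·(1343/13) = 3517/13.
The subsidy expands output by 3517/13 − 3202/13 = 315/13 past the efficient level; on those units the gap between marginal cost and willingness to pay runs from 0 up to 21.
DWL = ½ × 21 × 315/13 = 6615/26.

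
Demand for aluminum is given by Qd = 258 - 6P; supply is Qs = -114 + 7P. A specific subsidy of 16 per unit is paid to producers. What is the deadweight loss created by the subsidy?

Pre-subsidy: 258 - 6P = -114 + 7P gives P* = 372/13, Q* = 1122/13.
With the subsidy, sellers receive Ps = Pb + 16 for each unit, where Pb is the price buyers pay.
Supply in terms of Pb becomes Qs = -114 + 7(Pb + 16) = -2 + 7Pb. Setting this equal to demand: 258 - 6Pb = -2 + 7Pb, so Pb = 20.
Sellers receive Ps = 20 + 16 = 36; Q' = 258 − 6·20 = 138.
The subsidy expands output by 138 − 1122/13 = 672/13 past the efficient level; on those units the gap between marginal cost and willingness to pay runs from 0 up to 16.
DWL = ½ × 16 × 672/13 = 5376/13.

Deadweight loss = 5376/13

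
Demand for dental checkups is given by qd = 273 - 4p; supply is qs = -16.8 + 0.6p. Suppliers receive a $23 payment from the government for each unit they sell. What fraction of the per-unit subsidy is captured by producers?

Pre-subsidy: 273 - 4p = -16.8 + 0.6p gives p* = 63, q* = 21.
With the subsidy, sellers receive ps = pb + 23 for each unit, where pb is the price buyers pay.
Supply in terms of pb becomes qs = -16.8 + 0.6(pb + 23) = -3 + 0.6pb. Setting this equal to demand: 273 - 4pb = -3 + 0.6pb, so pb = 60.
Sellers receive ps = 60 + 23 = 83; q' = 273 − 4·60 = 33.
Buyers' price falls by p* − pb = 63 − 60 = 3; sellers' price rises by ps − p* = 83 − 63 = 20.
So producers capture 20/23 = 20/23 of each unit of subsidy.

Producer share = 20/23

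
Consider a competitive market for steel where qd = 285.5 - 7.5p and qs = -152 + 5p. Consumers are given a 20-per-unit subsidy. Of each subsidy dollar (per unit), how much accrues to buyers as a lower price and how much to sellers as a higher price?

Buyers gain 8 per unit; sellers gain 12 per unit

Pre-subsidy: 285.5 - 7.5p = -152 + 5p gives p* = 35, q* = 23.
With the rebate, buyers effectively pay pb = ps − 20, where ps is the price sellers receive.
Demand in terms of ps becomes qd = 285.5 − 7.5(ps − 20) = 435.5 - 7.5ps. Setting this equal to supply: 435.5 - 7.5ps = -152 + 5ps, so ps = 47.
Buyers pay pb = 47 − 20 = 27; q' = -152 + 5·47 = 83.
Buyers' price falls by p* − pb = 35 − 27 = 8; sellers' price rises by ps − p* = 47 − 35 = 12.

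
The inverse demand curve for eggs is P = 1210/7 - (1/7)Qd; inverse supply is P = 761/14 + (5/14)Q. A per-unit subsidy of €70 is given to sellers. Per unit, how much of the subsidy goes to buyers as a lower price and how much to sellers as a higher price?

Pre-subsidy: 1210/7 - (1/7)Q = 761/14 + (5/14)Q gives Q* = 237 and P* = 139.
With the subsidy, sellers receive Ps = Pb + 70 for each unit, where Pb is the price buyers pay.
On the curves, Pb = 1210/7 - (1/7)Q and Ps = 761/14 + (5/14)Q; the wedge Ps − Pb = 70 gives 761/14 + (5/14)Q − (1210/7 - (1/7)Q) = 70, so Q' = 377.
Then Pb = 1210/7 − (1/7)·377 = 119 and Ps = 761/14 + (5/14)·377 = 189.
Buyers' price falls by P* − Pb = 139 − 119 = 20; sellers' price rises by Ps − P* = 189 − 139 = 50.

Buyers gain €20 per unit; sellers gain €50 per unit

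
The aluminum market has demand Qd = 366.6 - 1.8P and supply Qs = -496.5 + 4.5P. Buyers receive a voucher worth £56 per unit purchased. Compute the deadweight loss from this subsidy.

Pre-subsidy: 366.6 - 1.8P = -496.5 + 4.5P gives P* = 137, Q* = 120.
With the rebate, buyers effectively pay Pb = Ps − 56, where Ps is the price sellers receive.
Demand in terms of Ps becomes Qd = 366.6 − 1.8(Ps − 56) = 467.4 - 1.8Ps. Setting this equal to supply: 467.4 - 1.8Ps = -496.5 + 4.5Ps, so Ps = 153.
Buyers pay Pb = 153 − 56 = 97; Q' = -496.5 + 4.5·153 = 192.
The subsidy expands output by 192 − 120 = 72 past the efficient level; on those units the gap between marginal cost and willingness to pay runs from 0 up to 56.
DWL = ½ × 56 × 72 = 2016.

Deadweight loss = £2016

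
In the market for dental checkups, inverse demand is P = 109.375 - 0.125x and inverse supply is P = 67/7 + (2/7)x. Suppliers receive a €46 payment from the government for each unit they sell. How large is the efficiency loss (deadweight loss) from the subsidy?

Pre-subsidy: 109.375 - 0.125x = 67/7 + (2/7)x gives x* = 243 and P* = 79.
With the subsidy, sellers receive Ps = Pb + 46 for each unit, where Pb is the price buyers pay.
On the curves, Pb = 109.375 - 0.125x and Ps = 67/7 + (2/7)x; the wedge Ps − Pb = 46 gives 67/7 + (2/7)x − (109.375 - 0.125x) = 46, so x' = 355.
Then Pb = 109.375 − 0.125·355 = 65 and Ps = 67/7 + (2/7)·355 = 111.
The subsidy expands output by 355 − 243 = 112 past the efficient level; on those units the gap between marginal cost and willingness to pay runs from 0 up to 46.
DWL = ½ × 46 × 112 = 2576.

Deadweight loss = €2576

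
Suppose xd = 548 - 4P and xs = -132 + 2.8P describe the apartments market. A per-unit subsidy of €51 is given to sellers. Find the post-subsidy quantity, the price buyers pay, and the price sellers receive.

Pre-subsidy: 548 - 4P = -132 + 2.8P gives P* = 100, x* = 148.
With the subsidy, sellers receive Ps = Pb + 51 for each unit, where Pb is the price buyers pay.
Supply in terms of Pb becomes xs = -132 + 2.8(Pb + 51) = 10.8 + 2.8Pb. Setting this equal to demand: 548 - 4Pb = 10.8 + 2.8Pb, so Pb = 79.
Sellers receive Ps = 79 + 51 = 130; x' = 548 − 4·79 = 232.

x' = 232; buyers pay €79; sellers receive €130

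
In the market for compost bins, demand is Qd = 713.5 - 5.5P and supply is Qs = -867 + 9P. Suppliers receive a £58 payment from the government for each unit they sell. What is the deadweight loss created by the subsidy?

Deadweight loss = £5742

Pre-subsidy: 713.5 - 5.5P = -867 + 9P gives P* = 109, Q* = 114.
With the subsidy, sellers receive Ps = Pb + 58 for each unit, where Pb is the price buyers pay.
Supply in terms of Pb becomes Qs = -867 + 9(Pb + 58) = -345 + 9Pb. Setting this equal to demand: 713.5 - 5.5Pb = -345 + 9Pb, so Pb = 73.
Sellers receive Ps = 73 + 58 = 131; Q' = 713.5 − 5.5·73 = 312.
The subsidy expands output by 312 − 114 = 198 past the efficient level; on those units the gap between marginal cost and willingness to pay runs from 0 up to 58.
DWL = ½ × 58 × 198 = 5742.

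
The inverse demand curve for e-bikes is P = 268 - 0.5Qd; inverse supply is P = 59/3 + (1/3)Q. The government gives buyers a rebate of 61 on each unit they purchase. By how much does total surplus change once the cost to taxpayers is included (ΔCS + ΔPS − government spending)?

Net change in total surplus = -2232.6

Pre-subsidy: 268 - 0.5Q = 59/3 + (1/3)Q gives Q* = 298 and P* = 119.
With the rebate, buyers effectively pay Pb = Ps − 61, where Ps is the price sellers receive.
On the curves, Pb = 268 - 0.5Q and Ps = 59/3 + (1/3)Q; the wedge Ps − Pb = 61 gives 59/3 + (1/3)Q − (268 - 0.5Q) = 61, so Q' = 371.2.
Then Pb = 268 − 0.5·371.2 = 82.4 and Ps = 59/3 + (1/3)·371.2 = 143.4.
ΔCS = ½(298 + 371.2)(119 − 82.4) = 12246.36; ΔPS = ½(298 + 371.2)(143.4 − 119) = 8164.24.
Government spending = 61 × 371.2 = 22643.2.
Net change = 12246.36 + 8164.24 − 22643.2 = -2232.6. The loss equals the DWL triangle ½·61·73.2.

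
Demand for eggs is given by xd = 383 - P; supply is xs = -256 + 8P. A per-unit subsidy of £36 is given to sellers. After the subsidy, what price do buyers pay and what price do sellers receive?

Buyers pay £39; sellers receive £75

Pre-subsidy: 383 - P = -256 + 8P gives P* = 71, x* = 312.
With the subsidy, sellers receive Ps = Pb + 36 for each unit, where Pb is the price buyers pay.
Supply in terms of Pb becomes xs = -256 + 8(Pb + 36) = 32 + 8Pb. Setting this equal to demand: 383 - Pb = 32 + 8Pb, so Pb = 39.
Sellers receive Ps = 39 + 36 = 75; x' = 383 − 1·39 = 344.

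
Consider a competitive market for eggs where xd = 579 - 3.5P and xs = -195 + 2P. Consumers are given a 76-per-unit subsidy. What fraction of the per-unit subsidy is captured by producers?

Pre-subsidy: 579 - 3.5P = -195 + 2P gives P* = 1548/11, x* = 951/11.
With the rebate, buyers effectively pay Pb = Ps − 76, where Ps is the price sellers receive.
Demand in terms of Ps becomes xd = 579 − 3.5(Ps − 76) = 845 - 3.5Ps. Setting this equal to supply: 845 - 3.5Ps = -195 + 2Ps, so Ps = 2080/11.
Buyers pay Pb = 2080/11 − 76 = 1244/11; x' = -195 + 2·(2080/11) = 2015/11.
Buyers' price falls by P* − Pb = 1548/11 − 1244/11 = 304/11; sellers' price rises by Ps − P* = 2080/11 − 1548/11 = 532/11.
So producers capture (532/11)/76 = 7/11 of each unit of subsidy.

Producer share = 7/11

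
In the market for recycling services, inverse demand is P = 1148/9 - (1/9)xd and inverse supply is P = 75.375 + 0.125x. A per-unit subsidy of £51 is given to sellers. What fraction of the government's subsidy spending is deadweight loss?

DWL / government spending = 108/437

Pre-subsidy: 1148/9 - (1/9)x = 75.375 + 0.125x gives x* = 221 and P* = 103.
With the subsidy, sellers receive Ps = Pb + 51 for each unit, where Pb is the price buyers pay.
On the curves, Pb = 1148/9 - (1/9)x and Ps = 75.375 + 0.125x; the wedge Ps − Pb = 51 gives 75.375 + 0.125x − (1148/9 - (1/9)x) = 51, so x' = 437.
Then Pb = 1148/9 − (1/9)·437 = 79 and Ps = 75.375 + 0.125·437 = 130.
ΔCS = ½(221 + 437)(103 − 79) = 7896; ΔPS = ½(221 + 437)(130 − 103) = 8883.
Government spending = 51 × 437 = 22287.
DWL = ½ × 51 × (437 − 221) = 5508; fraction = 5508 / 22287 = 108/437.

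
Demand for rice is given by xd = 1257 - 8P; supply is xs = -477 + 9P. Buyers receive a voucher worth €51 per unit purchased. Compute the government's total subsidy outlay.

Pre-subsidy: 1257 - 8P = -477 + 9P gives P* = 102, x* = 441.
With the rebate, buyers effectively pay Pb = Ps − 51, where Ps is the price sellers receive.
Demand in terms of Ps becomes xd = 1257 − 8(Ps − 51) = 1665 - 8Ps. Setting this equal to supply: 1665 - 8Ps = -477 + 9Ps, so Ps = 126.
Buyers pay Pb = 126 − 51 = 75; x' = -477 + 9·126 = 657.
Government outlay = subsidy × quantity = 51 × 657 = 33507.

Government cost = €33507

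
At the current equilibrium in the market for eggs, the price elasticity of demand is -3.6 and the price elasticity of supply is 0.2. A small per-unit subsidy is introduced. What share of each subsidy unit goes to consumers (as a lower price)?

Consumer share = 1/19

For a small subsidy around the equilibrium, the benefit split depends on the relative slopes, which at a point are proportional to the elasticities.
Buyer share = εs/(εs + |εd|) = 0.2/(0.2 + 3.6) = 1/19; seller share = |εd|/(εs + |εd|) = 18/19.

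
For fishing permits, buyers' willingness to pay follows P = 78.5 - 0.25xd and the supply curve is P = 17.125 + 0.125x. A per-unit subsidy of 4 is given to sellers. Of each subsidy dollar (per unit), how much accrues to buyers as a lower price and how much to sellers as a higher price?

Buyers gain 8/3 per unit; sellers gain 4/3 per unit

Pre-subsidy: 78.5 - 0.25x = 17.125 + 0.125x gives x* = 491/3 and P* = 451/12.
With the subsidy, sellers receive Ps = Pb + 4 for each unit, where Pb is the price buyers pay.
On the curves, Pb = 78.5 - 0.25x and Ps = 17.125 + 0.125x; the wedge Ps − Pb = 4 gives 17.125 + 0.125x − (78.5 - 0.25x) = 4, so x' = 523/3.
Then Pb = 78.5 − 0.25·(523/3) = 419/12 and Ps = 17.125 + 0.125·(523/3) = 467/12.
Buyers' price falls by P* − Pb = 451/12 − 419/12 = 8/3; sellers' price rises by Ps − P* = 467/12 − 451/12 = 4/3.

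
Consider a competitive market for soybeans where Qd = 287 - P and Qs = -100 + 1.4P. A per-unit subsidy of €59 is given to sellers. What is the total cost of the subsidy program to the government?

Government cost = 56699/6

Pre-subsidy: 287 - P = -100 + 1.4P gives P* = 161.25, Q* = 125.75.
With the subsidy, sellers receive Ps = Pb + 59 for each unit, where Pb is the price buyers pay.
Supply in terms of Pb becomes Qs = -100 + 1.4(Pb + 59) = -17.4 + 1.4Pb. Setting this equal to demand: 287 - Pb = -17.4 + 1.4Pb, so Pb = 761/6.
Sellers receive Ps = 761/6 + 59 = 1115/6; Q' = 287 − 1·(761/6) = 961/6.
Government outlay = subsidy × quantity = 59 × 961/6 = 56699/6.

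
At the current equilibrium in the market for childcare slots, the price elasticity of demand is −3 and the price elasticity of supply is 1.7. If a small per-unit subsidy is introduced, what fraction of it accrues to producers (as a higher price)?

Producer share = 30/47

For a small subsidy around the equilibrium, the benefit split depends on the relative slopes, which at a point are proportional to the elasticities.
Buyer share = εs/(εs + |εd|) = 1.7/(1.7 + 3) = 17/47; seller share = |εd|/(εs + |εd|) = 30/47.
So producers capture 30/47 of the subsidy.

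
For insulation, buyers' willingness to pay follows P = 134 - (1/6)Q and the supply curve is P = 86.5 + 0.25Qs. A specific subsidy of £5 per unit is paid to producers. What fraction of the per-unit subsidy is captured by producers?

Producer share = 0.6

Pre-subsidy: 134 - (1/6)Q = 86.5 + 0.25Q gives Q* = 114 and P* = 115.
With the subsidy, sellers receive Ps = Pb + 5 for each unit, where Pb is the price buyers pay.
On the curves, Pb = 134 - (1/6)Q and Ps = 86.5 + 0.25Q; the wedge Ps − Pb = 5 gives 86.5 + 0.25Q − (134 - (1/6)Q) = 5, so Q' = 126.
Then Pb = 134 − (1/6)·126 = 113 and Ps = 86.5 + 0.25·126 = 118.
Buyers' price falls by P* − Pb = 115 − 113 = 2; sellers' price rises by Ps − P* = 118 − 115 = 3.
So producers capture 3/5 = 0.6 of each unit of subsidy.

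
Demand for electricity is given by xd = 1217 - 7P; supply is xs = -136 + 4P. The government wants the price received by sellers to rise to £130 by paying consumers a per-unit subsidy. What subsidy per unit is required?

Required subsidy s = £11 per unit

At a seller price of 130, quantity supplied is -136 + 4·130 = 384.
Buyers absorb 384 only when they pay Pb with 1217 − 7·Pb = 384, i.e. Pb = 119.
s = Ps − Pb = 130 − 119 = 11.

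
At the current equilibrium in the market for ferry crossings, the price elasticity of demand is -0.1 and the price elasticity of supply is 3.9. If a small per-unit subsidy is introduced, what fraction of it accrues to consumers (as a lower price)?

For a small subsidy around the equilibrium, the benefit split depends on the relative slopes, which at a point are proportional to the elasticities.
Buyer share = εs/(εs + |εd|) = 3.9/(3.9 + 0.1) = 0.975; seller share = |εd|/(εs + |εd|) = 0.025.

Consumer share = 0.975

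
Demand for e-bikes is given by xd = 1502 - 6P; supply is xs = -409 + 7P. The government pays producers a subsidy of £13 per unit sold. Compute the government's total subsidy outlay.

Pre-subsidy: 1502 - 6P = -409 + 7P gives P* = 147, x* = 620.
With the subsidy, sellers receive Ps = Pb + 13 for each unit, where Pb is the price buyers pay.
Supply in terms of Pb becomes xs = -409 + 7(Pb + 13) = -318 + 7Pb. Setting this equal to demand: 1502 - 6Pb = -318 + 7Pb, so Pb = 140.
Sellers receive Ps = 140 + 13 = 153; x' = 1502 − 6·140 = 662.
Government outlay = subsidy × quantity = 13 × 662 = 8606.

Government cost = £8606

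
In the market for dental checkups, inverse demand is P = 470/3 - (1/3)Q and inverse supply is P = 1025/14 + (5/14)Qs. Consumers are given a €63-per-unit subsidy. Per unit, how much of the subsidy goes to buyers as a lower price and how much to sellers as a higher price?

Pre-subsidy: 470/3 - (1/3)Q = 1025/14 + (5/14)Q gives Q* = 3505/29 and P* = 3375/29.
With the rebate, buyers effectively pay Pb = Ps − 63, where Ps is the price sellers receive.
On the curves, Pb = 470/3 - (1/3)Q and Ps = 1025/14 + (5/14)Q; the wedge Ps − Pb = 63 gives 1025/14 + (5/14)Q − (470/3 - (1/3)Q) = 63, so Q' = 6151/29.
Then Pb = 470/3 − (1/3)·(6151/29) = 2493/29 and Ps = 1025/14 + (5/14)·(6151/29) = 4320/29.
Buyers' price falls by P* − Pb = 3375/29 − 2493/29 = 882/29; sellers' price rises by Ps − P* = 4320/29 − 3375/29 = 945/29.

Buyers gain 882/29 per unit; sellers gain 945/29 per unit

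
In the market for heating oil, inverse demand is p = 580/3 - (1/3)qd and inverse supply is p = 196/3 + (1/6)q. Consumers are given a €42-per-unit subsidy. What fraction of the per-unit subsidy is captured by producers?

Pre-subsidy: 580/3 - (1/3)q = 196/3 + (1/6)q gives q* = 256 and p* = 108.
With the rebate, buyers effectively pay pb = ps − 42, where ps is the price sellers receive.
On the curves, pb = 580/3 - (1/3)q and ps = 196/3 + (1/6)q; the wedge ps − pb = 42 gives 196/3 + (1/6)q − (580/3 - (1/3)q) = 42, so q' = 340.
Then pb = 580/3 − (1/3)·340 = 80 and ps = 196/3 + (1/6)·340 = 122.
Buyers' price falls by p* − pb = 108 − 80 = 28; sellers' price rises by ps − p* = 122 − 108 = 14.
So producers capture 14/42 = 1/3 of each unit of subsidy.

Producer share = 1/3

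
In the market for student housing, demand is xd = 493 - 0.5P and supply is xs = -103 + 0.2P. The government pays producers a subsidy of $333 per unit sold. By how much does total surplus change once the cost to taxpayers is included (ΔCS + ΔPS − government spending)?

Pre-subsidy: 493 - 0.5P = -103 + 0.2P gives P* = 5960/7, x* = 471/7.
With the subsidy, sellers receive Ps = Pb + 333 for each unit, where Pb is the price buyers pay.
Supply in terms of Pb becomes xs = -103 + 0.2(Pb + 333) = -36.4 + 0.2Pb. Setting this equal to demand: 493 - 0.5Pb = -36.4 + 0.2Pb, so Pb = 5294/7.
Sellers receive Ps = 5294/7 + 333 = 7625/7; x' = 493 − 0.5·(5294/7) = 804/7.
ΔCS = ½(471/7 + 804/7)(5960/7 − 5294/7) = 424575/49; ΔPS = ½(471/7 + 804/7)(7625/7 − 5960/7) = 2122875/98.
Government spending = 333 × 804/7 = 267732/7.
Net change = 424575/49 + 2122875/98 − 267732/7 = -110889/14. The loss equals the DWL triangle ½·333·333/7.

Net change in total surplus = -110889/14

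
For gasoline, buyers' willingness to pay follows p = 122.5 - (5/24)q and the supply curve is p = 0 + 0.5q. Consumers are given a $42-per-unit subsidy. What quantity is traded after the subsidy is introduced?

q' = 3948/17

Pre-subsidy: 122.5 - (5/24)q = 0 + 0.5q gives q* = 2940/17 and p* = 1470/17.
With the rebate, buyers effectively pay pb = ps − 42, where ps is the price sellers receive.
On the curves, pb = 122.5 - (5/24)q and ps = 0 + 0.5q; the wedge ps − pb = 42 gives 0 + 0.5q − (122.5 - (5/24)q) = 42, so q' = 3948/17.
Then pb = 122.5 − (5/24)·(3948/17) = 1260/17 and ps = 0 + 0.5·(3948/17) = 1974/17.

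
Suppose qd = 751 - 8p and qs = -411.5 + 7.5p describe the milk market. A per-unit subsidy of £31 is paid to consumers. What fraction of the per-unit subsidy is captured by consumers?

Consumer share = 15/31

Pre-subsidy: 751 - 8p = -411.5 + 7.5p gives p* = 75, q* = 151.
With the rebate, buyers effectively pay pb = ps − 31, where ps is the price sellers receive.
Demand in terms of ps becomes qd = 751 − 8(ps − 31) = 999 - 8ps. Setting this equal to supply: 999 - 8ps = -411.5 + 7.5ps, so ps = 91.
Buyers pay pb = 91 − 31 = 60; q' = -411.5 + 7.5·91 = 271.
Buyers' price falls by p* − pb = 75 − 60 = 15; sellers' price rises by ps − p* = 91 − 75 = 16.
So consumers capture 15/31 = 15/31 of each unit of subsidy.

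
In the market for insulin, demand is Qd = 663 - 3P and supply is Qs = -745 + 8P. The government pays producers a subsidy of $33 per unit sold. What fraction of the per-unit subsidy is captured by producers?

Pre-subsidy: 663 - 3P = -745 + 8P gives P* = 128, Q* = 279.
With the subsidy, sellers receive Ps = Pb + 33 for each unit, where Pb is the price buyers pay.
Supply in terms of Pb becomes Qs = -745 + 8(Pb + 33) = -481 + 8Pb. Setting this equal to demand: 663 - 3Pb = -481 + 8Pb, so Pb = 104.
Sellers receive Ps = 104 + 33 = 137; Q' = 663 − 3·104 = 351.
Buyers' price falls by P* − Pb = 128 − 104 = 24; sellers' price rises by Ps − P* = 137 − 128 = 9.
So producers capture 9/33 = 3/11 of each unit of subsidy.

Producer share = 3/11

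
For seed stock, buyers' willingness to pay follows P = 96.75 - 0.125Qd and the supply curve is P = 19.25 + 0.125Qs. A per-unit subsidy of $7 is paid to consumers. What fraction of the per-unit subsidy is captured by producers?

Pre-subsidy: 96.75 - 0.125Q = 19.25 + 0.125Q gives Q* = 310 and P* = 58.
With the rebate, buyers effectively pay Pb = Ps − 7, where Ps is the price sellers receive.
On the curves, Pb = 96.75 - 0.125Q and Ps = 19.25 + 0.125Q; the wedge Ps − Pb = 7 gives 19.25 + 0.125Q − (96.75 - 0.125Q) = 7, so Q' = 338.
Then Pb = 96.75 − 0.125·338 = 54.5 and Ps = 19.25 + 0.125·338 = 61.5.
Buyers' price falls by P* − Pb = 58 − 54.5 = 3.5; sellers' price rises by Ps − P* = 61.5 − 58 = 3.5.
So producers capture 3.5/7 = 0.5 of each unit of subsidy.

Producer share = 0.5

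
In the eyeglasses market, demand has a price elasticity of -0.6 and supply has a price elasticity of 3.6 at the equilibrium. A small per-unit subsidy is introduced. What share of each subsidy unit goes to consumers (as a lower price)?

Consumer share = 6/7

For a small subsidy around the equilibrium, the benefit split depends on the relative slopes, which at a point are proportional to the elasticities.
Buyer share = εs/(εs + |εd|) = 3.6/(3.6 + 0.6) = 6/7; seller share = |εd|/(εs + |εd|) = 1/7.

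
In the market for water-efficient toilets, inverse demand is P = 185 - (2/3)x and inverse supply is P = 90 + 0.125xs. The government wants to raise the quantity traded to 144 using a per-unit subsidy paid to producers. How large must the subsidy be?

At x = 144, from the demand curve buyers pay Pb = 185 − (2/3)·144 = 89; from the supply curve sellers need Ps = 90 + 0.125·144 = 108.
The subsidy must fill the gap: s = Ps − Pb = 108 − 89 = 19.

Required subsidy s = 19 per unit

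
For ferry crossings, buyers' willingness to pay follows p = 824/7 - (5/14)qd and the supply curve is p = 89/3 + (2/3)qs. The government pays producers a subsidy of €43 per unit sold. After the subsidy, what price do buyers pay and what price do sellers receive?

Pre-subsidy: 824/7 - (5/14)q = 89/3 + (2/3)q gives q* = 86 and p* = 87.
With the subsidy, sellers receive ps = pb + 43 for each unit, where pb is the price buyers pay.
On the curves, pb = 824/7 - (5/14)q and ps = 89/3 + (2/3)q; the wedge ps − pb = 43 gives 89/3 + (2/3)q − (824/7 - (5/14)q) = 43, so q' = 128.
Then pb = 824/7 − (5/14)·128 = 72 and ps = 89/3 + (2/3)·128 = 115.

Buyers pay €72; sellers receive €115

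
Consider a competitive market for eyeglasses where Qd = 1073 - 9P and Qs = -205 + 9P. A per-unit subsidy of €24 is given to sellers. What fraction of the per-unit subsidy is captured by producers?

Producer share = 0.5

Pre-subsidy: 1073 - 9P = -205 + 9P gives P* = 71, Q* = 434.
With the subsidy, sellers receive Ps = Pb + 24 for each unit, where Pb is the price buyers pay.
Supply in terms of Pb becomes Qs = -205 + 9(Pb + 24) = 11 + 9Pb. Setting this equal to demand: 1073 - 9Pb = 11 + 9Pb, so Pb = 59.
Sellers receive Ps = 59 + 24 = 83; Q' = 1073 − 9·59 = 542.
Buyers' price falls by P* − Pb = 71 − 59 = 12; sellers' price rises by Ps − P* = 83 − 71 = 12.
So producers capture 12/24 = 0.5 of each unit of subsidy.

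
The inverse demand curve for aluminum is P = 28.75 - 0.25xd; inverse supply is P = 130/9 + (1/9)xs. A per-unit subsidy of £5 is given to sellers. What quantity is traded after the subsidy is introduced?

Pre-subsidy: 28.75 - 0.25x = 130/9 + (1/9)x gives x* = 515/13 and P* = 245/13.
With the subsidy, sellers receive Ps = Pb + 5 for each unit, where Pb is the price buyers pay.
On the curves, Pb = 28.75 - 0.25x and Ps = 130/9 + (1/9)x; the wedge Ps − Pb = 5 gives 130/9 + (1/9)x − (28.75 - 0.25x) = 5, so x' = 695/13.
Then Pb = 28.75 − 0.25·(695/13) = 200/13 and Ps = 130/9 + (1/9)·(695/13) = 265/13.

x' = 695/13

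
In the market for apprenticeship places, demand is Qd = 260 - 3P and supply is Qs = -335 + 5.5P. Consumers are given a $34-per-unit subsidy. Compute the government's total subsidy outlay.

Pre-subsidy: 260 - 3P = -335 + 5.5P gives P* = 70, Q* = 50.
With the rebate, buyers effectively pay Pb = Ps − 34, where Ps is the price sellers receive.
Demand in terms of Ps becomes Qd = 260 − 3(Ps − 34) = 362 - 3Ps. Setting this equal to supply: 362 - 3Ps = -335 + 5.5Ps, so Ps = 82.
Buyers pay Pb = 82 − 34 = 48; Q' = -335 + 5.5·82 = 116.
Government outlay = subsidy × quantity = 34 × 116 = 3944.

Government cost = $3944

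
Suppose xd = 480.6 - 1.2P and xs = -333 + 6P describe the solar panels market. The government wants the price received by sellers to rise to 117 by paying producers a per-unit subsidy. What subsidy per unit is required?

Required subsidy s = 24 per unit

At a seller price of 117, quantity supplied is -333 + 6·117 = 369.
Buyers absorb 369 only when they pay Pb with 480.6 − 1.2·Pb = 369, i.e. Pb = 93.
s = Ps − Pb = 117 − 93 = 24.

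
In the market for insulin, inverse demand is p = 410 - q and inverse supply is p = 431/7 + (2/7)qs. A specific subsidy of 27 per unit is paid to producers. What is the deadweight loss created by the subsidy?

Deadweight loss = 283.5

Pre-subsidy: 410 - q = 431/7 + (2/7)q gives q* = 271 and p* = 139.
With the subsidy, sellers receive ps = pb + 27 for each unit, where pb is the price buyers pay.
On the curves, pb = 410 - q and ps = 431/7 + (2/7)q; the wedge ps − pb = 27 gives 431/7 + (2/7)q − (410 - q) = 27, so q' = 292.
Then pb = 410 − 1·292 = 118 and ps = 431/7 + (2/7)·292 = 145.
The subsidy expands output by 292 − 271 = 21 past the efficient level; on those units the gap between marginal cost and willingness to pay runs from 0 up to 27.
DWL = ½ × 27 × 21 = 283.5.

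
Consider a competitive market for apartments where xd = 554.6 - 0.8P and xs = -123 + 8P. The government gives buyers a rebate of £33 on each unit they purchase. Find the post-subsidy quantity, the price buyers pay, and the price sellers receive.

Pre-subsidy: 554.6 - 0.8P = -123 + 8P gives P* = 77, x* = 493.
With the rebate, buyers effectively pay Pb = Ps − 33, where Ps is the price sellers receive.
Demand in terms of Ps becomes xd = 554.6 − 0.8(Ps − 33) = 581 - 0.8Ps. Setting this equal to supply: 581 - 0.8Ps = -123 + 8Ps, so Ps = 80.
Buyers pay Pb = 80 − 33 = 47; x' = -123 + 8·80 = 517.

x' = 517; buyers pay £47; sellers receive £80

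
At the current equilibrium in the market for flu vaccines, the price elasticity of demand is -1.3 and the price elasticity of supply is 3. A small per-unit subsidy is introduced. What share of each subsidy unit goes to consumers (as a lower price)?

Consumer share = 30/43

For a small subsidy around the equilibrium, the benefit split depends on the relative slopes, which at a point are proportional to the elasticities.
Buyer share = εs/(εs + |εd|) = 3/(3 + 1.3) = 30/43; seller share = |εd|/(εs + |εd|) = 13/43.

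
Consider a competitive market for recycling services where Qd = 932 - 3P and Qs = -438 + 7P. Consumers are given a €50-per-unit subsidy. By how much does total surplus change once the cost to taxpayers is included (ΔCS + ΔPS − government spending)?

Net change in total surplus = -€2625

Pre-subsidy: 932 - 3P = -438 + 7P gives P* = 137, Q* = 521.
With the rebate, buyers effectively pay Pb = Ps − 50, where Ps is the price sellers receive.
Demand in terms of Ps becomes Qd = 932 − 3(Ps − 50) = 1082 - 3Ps. Setting this equal to supply: 1082 - 3Ps = -438 + 7Ps, so Ps = 152.
Buyers pay Pb = 152 − 50 = 102; Q' = -438 + 7·152 = 626.
ΔCS = ½(521 + 626)(137 − 102) = 20072.5; ΔPS = ½(521 + 626)(152 − 137) = 8602.5.
Government spending = 50 × 626 = 31300.
Net change = 20072.5 + 8602.5 − 31300 = -2625. The loss equals the DWL triangle ½·50·105.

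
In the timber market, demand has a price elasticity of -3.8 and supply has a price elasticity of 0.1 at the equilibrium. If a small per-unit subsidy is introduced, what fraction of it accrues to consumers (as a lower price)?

Consumer share = 1/39

For a small subsidy around the equilibrium, the benefit split depends on the relative slopes, which at a point are proportional to the elasticities.
Buyer share = εs/(εs + |εd|) = 0.1/(0.1 + 3.8) = 1/39; seller share = |εd|/(εs + |εd|) = 38/39.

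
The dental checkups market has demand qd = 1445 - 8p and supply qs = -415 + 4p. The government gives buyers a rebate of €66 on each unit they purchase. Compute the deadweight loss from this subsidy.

Deadweight loss = €5808

Pre-subsidy: 1445 - 8p = -415 + 4p gives p* = 155, q* = 205.
With the rebate, buyers effectively pay pb = ps − 66, where ps is the price sellers receive.
Demand in terms of ps becomes qd = 1445 − 8(ps − 66) = 1973 - 8ps. Setting this equal to supply: 1973 - 8ps = -415 + 4ps, so ps = 199.
Buyers pay pb = 199 − 66 = 133; q' = -415 + 4·199 = 381.
The subsidy expands output by 381 − 205 = 176 past the efficient level; on those units the gap between marginal cost and willingness to pay runs from 0 up to 66.
DWL = ½ × 66 × 176 = 5808.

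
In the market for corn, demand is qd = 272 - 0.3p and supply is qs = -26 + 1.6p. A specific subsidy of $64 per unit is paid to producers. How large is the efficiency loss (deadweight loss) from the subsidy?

Deadweight loss = 49152/95

Pre-subsidy: 272 - 0.3p = -26 + 1.6p gives p* = 2980/19, q* = 4274/19.
With the subsidy, sellers receive ps = pb + 64 for each unit, where pb is the price buyers pay.
Supply in terms of pb becomes qs = -26 + 1.6(pb + 64) = 76.4 + 1.6pb. Setting this equal to demand: 272 - 0.3pb = 76.4 + 1.6pb, so pb = 1956/19.
Sellers receive ps = 1956/19 + 64 = 3172/19; q' = 272 − 0.3·(1956/19) = 22906/95.
The subsidy expands output by 22906/95 − 4274/19 = 1536/95 past the efficient level; on those units the gap between marginal cost and willingness to pay runs from 0 up to 64.
DWL = ½ × 64 × 1536/95 = 49152/95.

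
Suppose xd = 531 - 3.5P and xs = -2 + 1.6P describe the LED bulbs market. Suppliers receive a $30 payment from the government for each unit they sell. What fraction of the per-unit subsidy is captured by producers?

Producer share = 35/51

Pre-subsidy: 531 - 3.5P = -2 + 1.6P gives P* = 5330/51, x* = 8426/51.
With the subsidy, sellers receive Ps = Pb + 30 for each unit, where Pb is the price buyers pay.
Supply in terms of Pb becomes xs = -2 + 1.6(Pb + 30) = 46 + 1.6Pb. Setting this equal to demand: 531 - 3.5Pb = 46 + 1.6Pb, so Pb = 4850/51.
Sellers receive Ps = 4850/51 + 30 = 6380/51; x' = 531 − 3.5·(4850/51) = 10106/51.
Buyers' price falls by P* − Pb = 5330/51 − 4850/51 = 160/17; sellers' price rises by Ps − P* = 6380/51 − 5330/51 = 350/17.
So producers capture (350/17)/30 = 35/51 of each unit of subsidy.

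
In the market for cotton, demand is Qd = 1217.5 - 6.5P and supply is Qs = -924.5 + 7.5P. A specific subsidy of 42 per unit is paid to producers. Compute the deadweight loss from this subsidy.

Deadweight loss = 3071.25

Pre-subsidy: 1217.5 - 6.5P = -924.5 + 7.5P gives P* = 153, Q* = 223.
With the subsidy, sellers receive Ps = Pb + 42 for each unit, where Pb is the price buyers pay.
Supply in terms of Pb becomes Qs = -924.5 + 7.5(Pb + 42) = -609.5 + 7.5Pb. Setting this equal to demand: 1217.5 - 6.5Pb = -609.5 + 7.5Pb, so Pb = 130.5.
Sellers receive Ps = 130.5 + 42 = 172.5; Q' = 1217.5 − 6.5·130.5 = 369.25.
The subsidy expands output by 369.25 − 223 = 146.25 past the efficient level; on those units the gap between marginal cost and willingness to pay runs from 0 up to 42.
DWL = ½ × 42 × 146.25 = 3071.25.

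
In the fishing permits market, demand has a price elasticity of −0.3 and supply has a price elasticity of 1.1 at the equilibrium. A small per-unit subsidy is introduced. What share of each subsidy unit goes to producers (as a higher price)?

Producer share = 3/14

For a small subsidy around the equilibrium, the benefit split depends on the relative slopes, which at a point are proportional to the elasticities.
Buyer share = εs/(εs + |εd|) = 1.1/(1.1 + 0.3) = 11/14; seller share = |εd|/(εs + |εd|) = 3/14.
So producers capture 3/14 of the subsidy.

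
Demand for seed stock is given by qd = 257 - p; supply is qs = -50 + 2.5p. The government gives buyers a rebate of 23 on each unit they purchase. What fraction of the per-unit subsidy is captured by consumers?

Pre-subsidy: 257 - p = -50 + 2.5p gives p* = 614/7, q* = 1185/7.
With the rebate, buyers effectively pay pb = ps − 23, where ps is the price sellers receive.
Demand in terms of ps becomes qd = 257 − 1(ps − 23) = 280 - ps. Setting this equal to supply: 280 - ps = -50 + 2.5ps, so ps = 660/7.
Buyers pay pb = 660/7 − 23 = 499/7; q' = -50 + 2.5·(660/7) = 1300/7.
Buyers' price falls by p* − pb = 614/7 − 499/7 = 115/7; sellers' price rises by ps − p* = 660/7 − 614/7 = 46/7.
So consumers capture (115/7)/23 = 5/7 of each unit of subsidy.

Consumer share = 5/7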